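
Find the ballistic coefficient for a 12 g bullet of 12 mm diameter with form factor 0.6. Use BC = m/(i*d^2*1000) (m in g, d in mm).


BC = m/(i*d^2*1000) = 12/(0.6 * 12^2 * 1000) = 0.0001389

0.0001389


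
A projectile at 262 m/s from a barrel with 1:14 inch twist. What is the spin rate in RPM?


twist_m = 14*0.0254 = 0.3556 m
spin = v/twist = 262/0.3556 = 736.7829 rev/s
RPM = spin*60 = 736.7829*60 ≈ 44207 RPM

44207 RPM


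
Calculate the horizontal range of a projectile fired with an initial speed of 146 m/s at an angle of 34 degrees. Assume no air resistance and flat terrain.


R = v0^2 * sin(2*theta) / g = 146^2 * sin(2*34°) / 9.81 = 2015 m

2015 m


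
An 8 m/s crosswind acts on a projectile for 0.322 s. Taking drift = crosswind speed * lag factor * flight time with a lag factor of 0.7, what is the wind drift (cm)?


drift = v_wind * lag * t = 8 * 0.7 * 0.322 = 1.8032 m ≈ 180.3 cm

180.3 cm


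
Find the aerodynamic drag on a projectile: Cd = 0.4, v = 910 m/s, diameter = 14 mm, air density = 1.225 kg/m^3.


A = pi*(d/2)^2 = pi*(14/2000)^2 = 1.53938e-04 m^2
Fd = 0.5*Cd*rho*A*v^2 = 0.5*0.4*1.225*1.53938e-04*910^2 = 31.23 N

31.23 N


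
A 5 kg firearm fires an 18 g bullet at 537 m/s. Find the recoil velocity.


v_recoil = m_p * v_p / m_gun = 0.018 * 537 / 5 = 1.933 m/s

1.933 m/s


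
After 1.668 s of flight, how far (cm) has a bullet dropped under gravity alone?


drop = 0.5*g*t^2 = 0.5*9.81*1.668^2 = 13.6468 m ≈ 1365 cm

1365 cm


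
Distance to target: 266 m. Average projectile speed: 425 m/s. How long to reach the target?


t = d/v = 266/425 = 0.6259 s

0.6259 s


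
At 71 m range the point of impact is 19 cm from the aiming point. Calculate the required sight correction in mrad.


1 mrad subtends 1 cm per 10 m of range, so adj = error_cm / (dist_m / 10) = 19 / (71/10) = 2.676 mrad

2.676 mrad


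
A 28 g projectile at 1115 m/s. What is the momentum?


p = m*v = 0.028*1115 = 31.22 kg·m/s

31.22 kg·m/s


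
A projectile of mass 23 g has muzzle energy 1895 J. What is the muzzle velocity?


v = sqrt(2*E/m) = sqrt(2*1895/0.023) = 405.9 m/s

405.9 m/s


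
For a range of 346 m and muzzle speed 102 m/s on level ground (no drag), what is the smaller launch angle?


sin(2*theta) = R*g/v0^2 = 346*9.81/102^2 = 0.326246, theta = arcsin(0.326246)/2 = 9.521°

9.521 degrees


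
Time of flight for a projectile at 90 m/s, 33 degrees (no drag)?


T = 2*v0*sin(theta)/g = 2*90*sin(33°)/9.81 = 9.993 s

9.993 s


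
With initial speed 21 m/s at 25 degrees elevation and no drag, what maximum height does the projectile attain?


H = (v0*sin(theta))^2 / (2g) = (21*sin(25°))^2 / (2*9.81) = 4.015 m

4.015 m


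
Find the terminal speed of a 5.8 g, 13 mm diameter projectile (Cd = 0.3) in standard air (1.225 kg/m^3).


A = pi*(d/2)^2 = pi*(13/2000)^2 = 1.32732e-04 m^2
vt = sqrt(2mg/(Cd*rho*A)) = sqrt(2*0.0058*9.81/(0.3 * 1.225 * 1.32732e-04)) = 48.3 m/s

48.3 m/s


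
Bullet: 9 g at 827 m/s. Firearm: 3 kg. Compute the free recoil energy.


v_r = m_p*v_p/m_gun = 0.009*827/3 = 2.481 m/s, E_r = 0.5*m_gun*v_r^2 = 0.5*3*2.481^2 = 9.233 J

9.233 J


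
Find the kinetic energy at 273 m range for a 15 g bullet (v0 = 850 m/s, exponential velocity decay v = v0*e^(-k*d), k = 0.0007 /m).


v = v0*exp(-k*d) = 850*exp(-0.0007*273) = 702.142 m/s
E = 0.5*m*v^2 = 0.5*0.015*702.142^2 = 3698 J

3698 J


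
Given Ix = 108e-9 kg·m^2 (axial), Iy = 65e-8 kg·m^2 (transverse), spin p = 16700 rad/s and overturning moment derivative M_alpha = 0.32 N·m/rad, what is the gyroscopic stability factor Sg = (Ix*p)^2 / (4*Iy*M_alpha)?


Sg = Ix^2 * p^2 / (4 * Iy * M_alpha) = (108e-9)^2 * 16700^2 / (4 * 65e-8 * 0.32) = 3.91

3.91


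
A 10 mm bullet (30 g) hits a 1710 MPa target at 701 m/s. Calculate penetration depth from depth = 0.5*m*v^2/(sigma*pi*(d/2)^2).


A = pi*(d/2)^2 = pi*(10/2)^2 = 78.5398 mm^2
E = 0.5*m*v^2 = 0.5*0.03*701^2 = 7371.01 J
depth = E/(sigma*A) = 7371.01 J / (1710 MPa * 78.5398 mm^2) = 7371.01/(1710 * 78.5398) m = 0.0548834 m ≈ 54.88 mm

54.88 mm


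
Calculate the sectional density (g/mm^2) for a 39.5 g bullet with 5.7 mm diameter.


SD = m/d^2 = 39.5/5.7^2 = 1.216 g/mm^2

1.216 g/mm^2


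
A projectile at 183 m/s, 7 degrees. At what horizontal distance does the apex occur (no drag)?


R = v0^2*sin(2*theta)/g = 183^2*sin(2*7°)/9.81 = 825.864 m
apex_dist = R/2 = 825.864/2 = 412.9 m

412.9 m


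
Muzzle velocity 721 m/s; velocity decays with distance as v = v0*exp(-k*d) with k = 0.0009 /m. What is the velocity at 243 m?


v = v0*exp(-k*d) = 721*exp(-0.0009*243) = 579.4 m/s

579.4 m/s


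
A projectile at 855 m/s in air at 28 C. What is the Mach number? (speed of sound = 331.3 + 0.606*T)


a = 331.3 + 0.606*(28) = 348.268 m/s
M = v/a = 855/348.268 = 2.455

2.455


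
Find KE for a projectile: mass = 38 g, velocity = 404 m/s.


E = 0.5*m*v^2 = 0.5*0.038*404^2 = 3101 J

3101 J


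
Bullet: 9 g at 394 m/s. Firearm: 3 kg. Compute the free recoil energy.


v_r = m_p*v_p/m_gun = 0.009*394/3 = 1.182 m/s, E_r = 0.5*m_gun*v_r^2 = 0.5*3*1.182^2 = 2.096 J

2.096 J


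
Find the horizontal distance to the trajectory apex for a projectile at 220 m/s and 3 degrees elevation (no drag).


R = v0^2*sin(2*theta)/g = 220^2*sin(2*3°)/9.81 = 515.716 m
apex_dist = R/2 = 515.716/2 = 257.9 m

257.9 m


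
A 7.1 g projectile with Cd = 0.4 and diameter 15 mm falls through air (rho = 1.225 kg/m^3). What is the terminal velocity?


A = pi*(d/2)^2 = pi*(15/2000)^2 = 1.76715e-04 m^2
vt = sqrt(2mg/(Cd*rho*A)) = sqrt(2*0.0071*9.81/(0.4 * 1.225 * 1.76715e-04)) = 40.11 m/s

40.11 m/s


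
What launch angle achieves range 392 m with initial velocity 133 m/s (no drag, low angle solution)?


sin(2*theta) = R*g/v0^2 = 392*9.81/133^2 = 0.217396, theta = arcsin(0.217396)/2 = 6.278°

6.278 degrees


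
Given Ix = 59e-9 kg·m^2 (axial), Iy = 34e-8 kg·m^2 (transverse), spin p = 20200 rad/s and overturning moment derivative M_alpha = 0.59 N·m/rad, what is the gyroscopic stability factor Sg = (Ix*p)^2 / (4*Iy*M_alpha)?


Sg = Ix^2 * p^2 / (4 * Iy * M_alpha) = (59e-9)^2 * 20200^2 / (4 * 34e-8 * 0.59) = 1.77

1.77


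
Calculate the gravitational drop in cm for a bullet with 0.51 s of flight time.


drop = 0.5*g*t^2 = 0.5*9.81*0.51^2 = 1.27579 m ≈ 127.6 cm

127.6 cm


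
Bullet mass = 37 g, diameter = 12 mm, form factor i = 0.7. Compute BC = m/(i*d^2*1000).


BC = m/(i*d^2*1000) = 37/(0.7 * 12^2 * 1000) = 0.0003671

0.0003671


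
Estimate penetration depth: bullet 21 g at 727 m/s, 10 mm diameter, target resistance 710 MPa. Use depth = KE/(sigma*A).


A = pi*(d/2)^2 = pi*(10/2)^2 = 78.5398 mm^2
E = 0.5*m*v^2 = 0.5*0.021*727^2 = 5549.55 J
depth = E/(sigma*A) = 5549.55 J / (710 MPa * 78.5398 mm^2) = 5549.55/(710 * 78.5398) m = 0.0995199 m ≈ 99.52 mm

99.52 mm


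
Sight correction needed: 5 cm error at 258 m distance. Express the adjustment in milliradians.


1 mrad subtends 1 cm per 10 m of range, so adj = error_cm / (dist_m / 10) = 5 / (258/10) = 0.1938 mrad

0.1938 mrad


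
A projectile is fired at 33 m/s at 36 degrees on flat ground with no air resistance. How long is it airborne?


T = 2*v0*sin(theta)/g = 2*33*sin(36°)/9.81 = 3.955 s

3.955 s


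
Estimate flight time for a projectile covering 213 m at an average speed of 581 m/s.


t = d/v = 213/581 = 0.3666 s

0.3666 s


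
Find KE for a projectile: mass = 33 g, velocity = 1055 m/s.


E = 0.5*m*v^2 = 0.5*0.033*1055^2 = 18365 J

18365 J


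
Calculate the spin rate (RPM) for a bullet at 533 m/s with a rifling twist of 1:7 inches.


twist_m = 7*0.0254 = 0.1778 m
spin = v/twist = 533/0.1778 = 2997.75 rev/s
RPM = spin*60 = 2997.75*60 ≈ 179865 RPM

179865 RPM


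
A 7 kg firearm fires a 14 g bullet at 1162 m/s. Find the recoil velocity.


v_recoil = m_p * v_p / m_gun = 0.014 * 1162 / 7 = 2.324 m/s

2.324 m/s


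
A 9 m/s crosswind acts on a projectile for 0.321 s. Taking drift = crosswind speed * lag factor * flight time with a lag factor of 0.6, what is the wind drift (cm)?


drift = v_wind * lag * t = 9 * 0.6 * 0.321 = 1.7334 m ≈ 173.3 cm

173.3 cm


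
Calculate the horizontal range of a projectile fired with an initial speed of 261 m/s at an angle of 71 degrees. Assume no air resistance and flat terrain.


R = v0^2 * sin(2*theta) / g = 261^2 * sin(2*71°) / 9.81 = 4275 m

4275 m


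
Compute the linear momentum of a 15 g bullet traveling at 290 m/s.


p = m*v = 0.015*290 = 4.35 kg·m/s

4.35 kg·m/s


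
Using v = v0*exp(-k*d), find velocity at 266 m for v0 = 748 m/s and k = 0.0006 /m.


v = v0*exp(-k*d) = 748*exp(-0.0006*266) = 637.7 m/s

637.7 m/s


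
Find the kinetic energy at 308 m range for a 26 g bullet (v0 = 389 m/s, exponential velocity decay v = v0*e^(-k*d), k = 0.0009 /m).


v = v0*exp(-k*d) = 389*exp(-0.0009*308) = 294.824 m/s
E = 0.5*m*v^2 = 0.5*0.026*294.824^2 = 1130 J

1130 J


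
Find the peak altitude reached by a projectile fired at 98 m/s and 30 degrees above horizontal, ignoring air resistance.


H = (v0*sin(theta))^2 / (2g) = (98*sin(30°))^2 / (2*9.81) = 122.4 m

122.4 m


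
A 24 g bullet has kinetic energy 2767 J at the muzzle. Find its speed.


v = sqrt(2*E/m) = sqrt(2*2767/0.024) = 480.2 m/s

480.2 m/s


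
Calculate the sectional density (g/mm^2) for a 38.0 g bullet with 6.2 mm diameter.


SD = m/d^2 = 38.0/6.2^2 = 0.9886 g/mm^2

0.9886 g/mm^2


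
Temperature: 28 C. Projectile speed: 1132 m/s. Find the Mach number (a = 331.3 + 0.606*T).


a = 331.3 + 0.606*(28) = 348.268 m/s
M = v/a = 1132/348.268 = 3.25

3.25


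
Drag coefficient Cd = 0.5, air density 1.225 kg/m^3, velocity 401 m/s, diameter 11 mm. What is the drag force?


A = pi*(d/2)^2 = pi*(11/2000)^2 = 9.50332e-05 m^2
Fd = 0.5*Cd*rho*A*v^2 = 0.5*0.5*1.225*9.50332e-05*401^2 = 4.68 N

4.68 N


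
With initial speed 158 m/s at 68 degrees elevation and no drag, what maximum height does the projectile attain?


H = (v0*sin(theta))^2 / (2g) = (158*sin(68°))^2 / (2*9.81) = 1094 m

1094 m


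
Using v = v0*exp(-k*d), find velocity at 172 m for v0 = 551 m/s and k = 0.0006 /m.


v = v0*exp(-k*d) = 551*exp(-0.0006*172) = 497 m/s

497 m/s


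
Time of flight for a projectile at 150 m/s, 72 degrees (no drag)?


T = 2*v0*sin(theta)/g = 2*150*sin(72°)/9.81 = 29.08 s

29.08 s


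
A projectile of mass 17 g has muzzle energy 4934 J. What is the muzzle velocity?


v = sqrt(2*E/m) = sqrt(2*4934/0.017) = 761.9 m/s

761.9 m/s


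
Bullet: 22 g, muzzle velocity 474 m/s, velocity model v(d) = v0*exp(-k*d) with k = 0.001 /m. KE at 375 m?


v = v0*exp(-k*d) = 474*exp(-0.001*375) = 325.775 m/s
E = 0.5*m*v^2 = 0.5*0.022*325.775^2 = 1167 J

1167 J


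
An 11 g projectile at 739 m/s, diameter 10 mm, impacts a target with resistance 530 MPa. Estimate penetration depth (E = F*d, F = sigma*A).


A = pi*(d/2)^2 = pi*(10/2)^2 = 78.5398 mm^2
E = 0.5*m*v^2 = 0.5*0.011*739^2 = 3003.67 J
depth = E/(sigma*A) = 3003.67 J / (530 MPa * 78.5398 mm^2) = 3003.67/(530 * 78.5398) m = 0.0721582 m ≈ 72.16 mm

72.16 mm


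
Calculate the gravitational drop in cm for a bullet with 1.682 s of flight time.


drop = 0.5*g*t^2 = 0.5*9.81*1.682^2 = 13.8769 m ≈ 1388 cm

1388 cm


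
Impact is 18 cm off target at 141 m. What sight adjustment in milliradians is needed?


1 mrad subtends 1 cm per 10 m of range, so adj = error_cm / (dist_m / 10) = 18 / (141/10) = 1.277 mrad

1.277 mrad


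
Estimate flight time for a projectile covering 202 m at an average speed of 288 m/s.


t = d/v = 202/288 = 0.7014 s

0.7014 s


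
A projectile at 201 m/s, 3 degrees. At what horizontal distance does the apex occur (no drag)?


R = v0^2*sin(2*theta)/g = 201^2*sin(2*3°)/9.81 = 430.485 m
apex_dist = R/2 = 430.485/2 = 215.2 m

215.2 m


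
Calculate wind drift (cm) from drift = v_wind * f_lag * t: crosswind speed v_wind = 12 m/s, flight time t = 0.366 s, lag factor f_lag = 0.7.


drift = v_wind * lag * t = 12 * 0.7 * 0.366 = 3.0744 m ≈ 307.4 cm

307.4 cm


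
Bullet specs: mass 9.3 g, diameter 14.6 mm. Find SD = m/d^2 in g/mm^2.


SD = m/d^2 = 9.3/14.6^2 = 0.04363 g/mm^2

0.04363 g/mm^2


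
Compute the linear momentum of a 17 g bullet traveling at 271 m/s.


p = m*v = 0.017*271 = 4.607 kg·m/s

4.607 kg·m/s


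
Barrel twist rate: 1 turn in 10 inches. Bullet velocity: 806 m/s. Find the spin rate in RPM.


twist_m = 10*0.0254 = 0.254 m
spin = v/twist = 806/0.254 = 3173.228 rev/s
RPM = spin*60 = 3173.228*60 ≈ 190394 RPM

190394 RPM


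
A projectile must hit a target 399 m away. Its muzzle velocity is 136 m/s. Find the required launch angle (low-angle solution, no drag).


sin(2*theta) = R*g/v0^2 = 399*9.81/136^2 = 0.211624, theta = arcsin(0.211624)/2 = 6.109°

6.109 degrees


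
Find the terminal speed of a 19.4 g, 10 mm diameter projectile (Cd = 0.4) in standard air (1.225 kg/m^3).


A = pi*(d/2)^2 = pi*(10/2000)^2 = 7.85398e-05 m^2
vt = sqrt(2mg/(Cd*rho*A)) = sqrt(2*0.0194*9.81/(0.4 * 1.225 * 7.85398e-05)) = 99.45 m/s

99.45 m/s


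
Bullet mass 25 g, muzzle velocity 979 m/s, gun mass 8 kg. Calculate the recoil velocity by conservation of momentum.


v_recoil = m_p * v_p / m_gun = 0.025 * 979 / 8 = 3.059 m/s

3.059 m/s


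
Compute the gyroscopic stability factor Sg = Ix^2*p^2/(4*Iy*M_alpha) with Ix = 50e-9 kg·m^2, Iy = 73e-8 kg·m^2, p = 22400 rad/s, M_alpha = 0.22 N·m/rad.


Sg = Ix^2 * p^2 / (4 * Iy * M_alpha) = (50e-9)^2 * 22400^2 / (4 * 73e-8 * 0.22) = 1.953

1.953


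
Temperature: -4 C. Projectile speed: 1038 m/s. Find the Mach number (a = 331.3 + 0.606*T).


a = 331.3 + 0.606*(-4) = 328.876 m/s
M = v/a = 1038/328.876 = 3.156

3.156


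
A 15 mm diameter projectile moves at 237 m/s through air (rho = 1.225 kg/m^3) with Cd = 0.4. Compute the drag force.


A = pi*(d/2)^2 = pi*(15/2000)^2 = 1.76715e-04 m^2
Fd = 0.5*Cd*rho*A*v^2 = 0.5*0.4*1.225*1.76715e-04*237^2 = 2.432 N

2.432 N


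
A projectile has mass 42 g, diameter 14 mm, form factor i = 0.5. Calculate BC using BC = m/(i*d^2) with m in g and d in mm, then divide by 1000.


BC = m/(i*d^2*1000) = 42/(0.5 * 14^2 * 1000) = 0.0004286

0.0004286


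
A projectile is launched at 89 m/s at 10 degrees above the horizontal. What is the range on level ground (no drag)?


R = v0^2 * sin(2*theta) / g = 89^2 * sin(2*10°) / 9.81 = 276.2 m

276.2 m


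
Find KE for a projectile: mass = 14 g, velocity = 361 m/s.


E = 0.5*m*v^2 = 0.5*0.014*361^2 = 912.2 J

912.2 J


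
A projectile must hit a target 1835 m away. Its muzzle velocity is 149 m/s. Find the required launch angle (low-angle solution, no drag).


sin(2*theta) = R*g/v0^2 = 1835*9.81/149^2 = 0.810835, theta = arcsin(0.810835)/2 = 27.09°

27.09 degrees


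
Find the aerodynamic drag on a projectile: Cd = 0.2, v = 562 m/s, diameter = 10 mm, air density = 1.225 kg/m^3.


A = pi*(d/2)^2 = pi*(10/2000)^2 = 7.85398e-05 m^2
Fd = 0.5*Cd*rho*A*v^2 = 0.5*0.2*1.225*7.85398e-05*562^2 = 3.039 N

3.039 N


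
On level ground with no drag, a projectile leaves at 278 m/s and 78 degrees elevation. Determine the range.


R = v0^2 * sin(2*theta) / g = 278^2 * sin(2*78°) / 9.81 = 3204 m

3204 m


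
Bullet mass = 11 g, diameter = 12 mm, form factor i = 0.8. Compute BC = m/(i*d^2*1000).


BC = m/(i*d^2*1000) = 11/(0.8 * 12^2 * 1000) = 9.549e-05

9.549e-05


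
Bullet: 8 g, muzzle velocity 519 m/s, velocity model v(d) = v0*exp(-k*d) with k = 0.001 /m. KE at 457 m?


v = v0*exp(-k*d) = 519*exp(-0.001*457) = 328.621 m/s
E = 0.5*m*v^2 = 0.5*0.008*328.621^2 = 432 J

432 J


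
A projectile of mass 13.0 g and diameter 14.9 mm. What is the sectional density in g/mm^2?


SD = m/d^2 = 13.0/14.9^2 = 0.05856 g/mm^2

0.05856 g/mm^2


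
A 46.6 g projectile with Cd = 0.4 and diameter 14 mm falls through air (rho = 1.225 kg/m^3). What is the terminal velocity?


A = pi*(d/2)^2 = pi*(14/2000)^2 = 1.53938e-04 m^2
vt = sqrt(2mg/(Cd*rho*A)) = sqrt(2*0.0466*9.81/(0.4 * 1.225 * 1.53938e-04)) = 110.1 m/s

110.1 m/s


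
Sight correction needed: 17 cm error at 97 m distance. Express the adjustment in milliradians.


1 mrad subtends 1 cm per 10 m of range, so adj = error_cm / (dist_m / 10) = 17 / (97/10) = 1.753 mrad

1.753 mrad


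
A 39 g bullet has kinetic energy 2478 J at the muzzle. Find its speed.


v = sqrt(2*E/m) = sqrt(2*2478/0.039) = 356.5 m/s

356.5 m/s


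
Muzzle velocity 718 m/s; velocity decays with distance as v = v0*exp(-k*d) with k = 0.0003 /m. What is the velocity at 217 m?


v = v0*exp(-k*d) = 718*exp(-0.0003*217) = 672.7 m/s

672.7 m/s


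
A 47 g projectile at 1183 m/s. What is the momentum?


p = m*v = 0.047*1183 = 55.6 kg·m/s

55.6 kg·m/s


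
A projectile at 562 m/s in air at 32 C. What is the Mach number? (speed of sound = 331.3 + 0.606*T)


a = 331.3 + 0.606*(32) = 350.692 m/s
M = v/a = 562/350.692 = 1.603

1.603


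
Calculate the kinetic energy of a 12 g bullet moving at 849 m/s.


E = 0.5*m*v^2 = 0.5*0.012*849^2 = 4325 J

4325 J


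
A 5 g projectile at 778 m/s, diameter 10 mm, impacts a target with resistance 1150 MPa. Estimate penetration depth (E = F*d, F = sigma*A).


A = pi*(d/2)^2 = pi*(10/2)^2 = 78.5398 mm^2
E = 0.5*m*v^2 = 0.5*0.005*778^2 = 1513.21 J
depth = E/(sigma*A) = 1513.21 J / (1150 MPa * 78.5398 mm^2) = 1513.21/(1150 * 78.5398) m = 0.0167537 m ≈ 16.75 mm

16.75 mm


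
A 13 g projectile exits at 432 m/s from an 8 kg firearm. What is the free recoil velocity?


v_recoil = m_p * v_p / m_gun = 0.013 * 432 / 8 = 0.702 m/s

0.702 m/s


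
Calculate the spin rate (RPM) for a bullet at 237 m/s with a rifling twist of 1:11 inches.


twist_m = 11*0.0254 = 0.2794 m
spin = v/twist = 237/0.2794 = 848.2462 rev/s
RPM = spin*60 = 848.2462*60 ≈ 50895 RPM

50895 RPM


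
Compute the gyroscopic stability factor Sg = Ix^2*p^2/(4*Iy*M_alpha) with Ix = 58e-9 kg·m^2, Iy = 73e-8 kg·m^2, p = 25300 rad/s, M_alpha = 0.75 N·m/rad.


Sg = Ix^2 * p^2 / (4 * Iy * M_alpha) = (58e-9)^2 * 25300^2 / (4 * 73e-8 * 0.75) = 0.9832

0.9832


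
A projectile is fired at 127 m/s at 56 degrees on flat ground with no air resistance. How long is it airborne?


T = 2*v0*sin(theta)/g = 2*127*sin(56°)/9.81 = 21.47 s

21.47 s


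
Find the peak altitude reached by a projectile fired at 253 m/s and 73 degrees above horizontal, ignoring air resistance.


H = (v0*sin(theta))^2 / (2g) = (253*sin(73°))^2 / (2*9.81) = 2984 m

2984 m


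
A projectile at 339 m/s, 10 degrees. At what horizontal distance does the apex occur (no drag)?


R = v0^2*sin(2*theta)/g = 339^2*sin(2*10°)/9.81 = 4006.66 m
apex_dist = R/2 = 4006.66/2 = 2003 m

2003 m


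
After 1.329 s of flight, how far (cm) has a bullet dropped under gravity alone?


drop = 0.5*g*t^2 = 0.5*9.81*1.329^2 = 8.66341 m ≈ 866.3 cm

866.3 cm


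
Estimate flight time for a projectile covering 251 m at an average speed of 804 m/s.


t = d/v = 251/804 = 0.3122 s

0.3122 s


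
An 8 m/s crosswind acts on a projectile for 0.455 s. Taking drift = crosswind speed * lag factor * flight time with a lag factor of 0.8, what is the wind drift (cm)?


drift = v_wind * lag * t = 8 * 0.8 * 0.455 = 2.912 m ≈ 291.2 cm

291.2 cm


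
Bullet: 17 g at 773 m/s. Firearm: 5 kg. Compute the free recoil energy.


v_r = m_p*v_p/m_gun = 0.017*773/5 = 2.6282 m/s, E_r = 0.5*m_gun*v_r^2 = 0.5*5*2.6282^2 = 17.27 J

17.27 J


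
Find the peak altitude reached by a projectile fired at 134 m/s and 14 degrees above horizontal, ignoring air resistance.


H = (v0*sin(theta))^2 / (2g) = (134*sin(14°))^2 / (2*9.81) = 53.56 m

53.56 m


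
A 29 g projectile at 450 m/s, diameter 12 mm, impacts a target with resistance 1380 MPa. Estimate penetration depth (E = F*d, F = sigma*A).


A = pi*(d/2)^2 = pi*(12/2)^2 = 113.097 mm^2
E = 0.5*m*v^2 = 0.5*0.029*450^2 = 2936.25 J
depth = E/(sigma*A) = 2936.25 J / (1380 MPa * 113.097 mm^2) = 2936.25/(1380 * 113.097) m = 0.0188132 m ≈ 18.81 mm

18.81 mm


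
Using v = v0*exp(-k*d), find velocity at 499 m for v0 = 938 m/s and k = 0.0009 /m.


v = v0*exp(-k*d) = 938*exp(-0.0009*499) = 598.6 m/s

598.6 m/s


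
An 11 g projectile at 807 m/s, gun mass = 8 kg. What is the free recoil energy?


v_r = m_p*v_p/m_gun = 0.011*807/8 = 1.10962 m/s, E_r = 0.5*m_gun*v_r^2 = 0.5*8*1.10962^2 = 4.925 J

4.925 J


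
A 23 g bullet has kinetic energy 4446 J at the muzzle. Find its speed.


v = sqrt(2*E/m) = sqrt(2*4446/0.023) = 621.8 m/s

621.8 m/s


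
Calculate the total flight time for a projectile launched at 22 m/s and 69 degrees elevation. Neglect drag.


T = 2*v0*sin(theta)/g = 2*22*sin(69°)/9.81 = 4.187 s

4.187 s


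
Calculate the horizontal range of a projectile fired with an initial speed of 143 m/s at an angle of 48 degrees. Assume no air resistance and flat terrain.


R = v0^2 * sin(2*theta) / g = 143^2 * sin(2*48°) / 9.81 = 2073 m

2073 m


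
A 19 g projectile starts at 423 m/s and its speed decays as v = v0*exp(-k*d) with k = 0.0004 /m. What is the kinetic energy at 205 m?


v = v0*exp(-k*d) = 423*exp(-0.0004*205) = 389.698 m/s
E = 0.5*m*v^2 = 0.5*0.019*389.698^2 = 1443 J

1443 J


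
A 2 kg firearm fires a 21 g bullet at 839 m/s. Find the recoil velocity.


v_recoil = m_p * v_p / m_gun = 0.021 * 839 / 2 = 8.809 m/s

8.809 m/s


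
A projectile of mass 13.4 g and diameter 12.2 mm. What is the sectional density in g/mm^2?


SD = m/d^2 = 13.4/12.2^2 = 0.09003 g/mm^2

0.09003 g/mm^2


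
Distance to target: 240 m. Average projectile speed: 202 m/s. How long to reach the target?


t = d/v = 240/202 = 1.188 s

1.188 s


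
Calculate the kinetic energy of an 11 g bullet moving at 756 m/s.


E = 0.5*m*v^2 = 0.5*0.011*756^2 = 3143 J

3143 J


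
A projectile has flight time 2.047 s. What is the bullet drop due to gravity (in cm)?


drop = 0.5*g*t^2 = 0.5*9.81*2.047^2 = 20.553 m ≈ 2055 cm

2055 cm


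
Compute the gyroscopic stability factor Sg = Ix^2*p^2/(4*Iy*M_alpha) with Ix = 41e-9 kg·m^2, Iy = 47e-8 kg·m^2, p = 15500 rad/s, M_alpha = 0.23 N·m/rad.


Sg = Ix^2 * p^2 / (4 * Iy * M_alpha) = (41e-9)^2 * 15500^2 / (4 * 47e-8 * 0.23) = 0.934

0.934


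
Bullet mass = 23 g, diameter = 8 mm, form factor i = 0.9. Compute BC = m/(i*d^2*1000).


BC = m/(i*d^2*1000) = 23/(0.9 * 8^2 * 1000) = 0.0003993

0.0003993


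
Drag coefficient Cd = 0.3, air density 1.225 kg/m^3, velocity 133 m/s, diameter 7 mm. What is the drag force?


A = pi*(d/2)^2 = pi*(7/2000)^2 = 3.84845e-05 m^2
Fd = 0.5*Cd*rho*A*v^2 = 0.5*0.3*1.225*3.84845e-05*133^2 = 0.1251 N

0.1251 N


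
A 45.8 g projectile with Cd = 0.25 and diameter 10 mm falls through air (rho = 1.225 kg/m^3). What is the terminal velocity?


A = pi*(d/2)^2 = pi*(10/2000)^2 = 7.85398e-05 m^2
vt = sqrt(2mg/(Cd*rho*A)) = sqrt(2*0.0458*9.81/(0.25 * 1.225 * 7.85398e-05)) = 193.3 m/s

193.3 m/s


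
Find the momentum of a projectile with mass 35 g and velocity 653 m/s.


p = m*v = 0.035*653 = 22.86 kg·m/s

22.86 kg·m/s


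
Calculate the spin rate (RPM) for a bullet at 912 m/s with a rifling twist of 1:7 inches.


twist_m = 7*0.0254 = 0.1778 m
spin = v/twist = 912/0.1778 = 5129.359 rev/s
RPM = spin*60 = 5129.359*60 ≈ 307762 RPM

307762 RPM


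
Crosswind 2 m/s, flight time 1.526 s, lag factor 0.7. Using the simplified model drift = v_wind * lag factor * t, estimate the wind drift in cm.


drift = v_wind * lag * t = 2 * 0.7 * 1.526 = 2.1364 m ≈ 213.6 cm

213.6 cm


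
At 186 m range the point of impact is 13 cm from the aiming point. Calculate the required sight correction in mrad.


1 mrad subtends 1 cm per 10 m of range, so adj = error_cm / (dist_m / 10) = 13 / (186/10) = 0.6989 mrad

0.6989 mrad


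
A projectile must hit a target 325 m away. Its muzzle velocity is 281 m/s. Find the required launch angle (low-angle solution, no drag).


sin(2*theta) = R*g/v0^2 = 325*9.81/281^2 = 0.0403775, theta = arcsin(0.0403775)/2 = 1.157°

1.157 degrees


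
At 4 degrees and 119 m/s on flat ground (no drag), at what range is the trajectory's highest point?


R = v0^2*sin(2*theta)/g = 119^2*sin(2*4°)/9.81 = 200.9 m
apex_dist = R/2 = 200.9/2 = 100.5 m

100.5 m


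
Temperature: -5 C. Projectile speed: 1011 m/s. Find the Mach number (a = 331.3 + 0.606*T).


a = 331.3 + 0.606*(-5) = 328.27 m/s
M = v/a = 1011/328.27 = 3.08

3.08


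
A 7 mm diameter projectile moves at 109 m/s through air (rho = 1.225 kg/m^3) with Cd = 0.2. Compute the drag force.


A = pi*(d/2)^2 = pi*(7/2000)^2 = 3.84845e-05 m^2
Fd = 0.5*Cd*rho*A*v^2 = 0.5*0.2*1.225*3.84845e-05*109^2 = 0.05601 N

0.05601 N


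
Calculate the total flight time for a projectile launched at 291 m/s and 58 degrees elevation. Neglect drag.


T = 2*v0*sin(theta)/g = 2*291*sin(58°)/9.81 = 50.31 s

50.31 s


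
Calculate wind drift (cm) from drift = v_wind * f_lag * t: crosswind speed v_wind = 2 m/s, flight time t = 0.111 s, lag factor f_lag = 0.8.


drift = v_wind * lag * t = 2 * 0.8 * 0.111 = 0.1776 m ≈ 17.76 cm

17.76 cm


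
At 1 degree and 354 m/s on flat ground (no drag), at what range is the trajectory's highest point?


R = v0^2*sin(2*theta)/g = 354^2*sin(2*1°)/9.81 = 445.817 m
apex_dist = R/2 = 445.817/2 = 222.9 m

222.9 m


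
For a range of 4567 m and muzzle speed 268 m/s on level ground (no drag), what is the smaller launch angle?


sin(2*theta) = R*g/v0^2 = 4567*9.81/268^2 = 0.623779, theta = arcsin(0.623779)/2 = 19.3°

19.3 degrees


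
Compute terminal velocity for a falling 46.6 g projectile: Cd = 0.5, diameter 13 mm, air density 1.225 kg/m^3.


A = pi*(d/2)^2 = pi*(13/2000)^2 = 1.32732e-04 m^2
vt = sqrt(2mg/(Cd*rho*A)) = sqrt(2*0.0466*9.81/(0.5 * 1.225 * 1.32732e-04)) = 106 m/s

106 m/s


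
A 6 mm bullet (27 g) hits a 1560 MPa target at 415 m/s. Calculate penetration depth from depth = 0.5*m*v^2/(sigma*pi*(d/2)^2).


A = pi*(d/2)^2 = pi*(6/2)^2 = 28.2743 mm^2
E = 0.5*m*v^2 = 0.5*0.027*415^2 = 2325.04 J
depth = E/(sigma*A) = 2325.04 J / (1560 MPa * 28.2743 mm^2) = 2325.04/(1560 * 28.2743) m = 0.0527124 m ≈ 52.71 mm

52.71 mm


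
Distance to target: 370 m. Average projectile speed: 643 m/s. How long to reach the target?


t = d/v = 370/643 = 0.5754 s

0.5754 s


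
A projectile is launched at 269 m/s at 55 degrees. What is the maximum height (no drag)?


H = (v0*sin(theta))^2 / (2g) = (269*sin(55°))^2 / (2*9.81) = 2475 m

2475 m


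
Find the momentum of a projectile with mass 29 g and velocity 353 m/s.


p = m*v = 0.029*353 = 10.24 kg·m/s

10.24 kg·m/s


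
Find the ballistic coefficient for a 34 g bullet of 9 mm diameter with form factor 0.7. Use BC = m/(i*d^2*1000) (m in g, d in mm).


BC = m/(i*d^2*1000) = 34/(0.7 * 9^2 * 1000) = 0.0005996

0.0005996


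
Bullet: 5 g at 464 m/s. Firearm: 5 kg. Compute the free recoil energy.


v_r = m_p*v_p/m_gun = 0.005*464/5 = 0.464 m/s, E_r = 0.5*m_gun*v_r^2 = 0.5*5*0.464^2 = 0.5382 J

0.5382 J


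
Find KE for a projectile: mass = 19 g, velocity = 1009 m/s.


E = 0.5*m*v^2 = 0.5*0.019*1009^2 = 9672 J

9672 J


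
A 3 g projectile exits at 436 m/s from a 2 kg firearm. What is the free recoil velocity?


v_recoil = m_p * v_p / m_gun = 0.003 * 436 / 2 = 0.654 m/s

0.654 m/s


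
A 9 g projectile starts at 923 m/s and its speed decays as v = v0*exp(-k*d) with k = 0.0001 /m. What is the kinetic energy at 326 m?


v = v0*exp(-k*d) = 923*exp(-0.0001*326) = 893.395 m/s
E = 0.5*m*v^2 = 0.5*0.009*893.395^2 = 3592 J

3592 J


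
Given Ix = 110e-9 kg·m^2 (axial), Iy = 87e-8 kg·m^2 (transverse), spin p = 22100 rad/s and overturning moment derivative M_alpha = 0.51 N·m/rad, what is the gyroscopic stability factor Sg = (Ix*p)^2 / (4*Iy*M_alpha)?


Sg = Ix^2 * p^2 / (4 * Iy * M_alpha) = (110e-9)^2 * 22100^2 / (4 * 87e-8 * 0.51) = 3.33

3.33


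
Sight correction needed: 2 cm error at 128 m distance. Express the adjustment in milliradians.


1 mrad subtends 1 cm per 10 m of range, so adj = error_cm / (dist_m / 10) = 2 / (128/10) = 0.1562 mrad

0.1562 mrad


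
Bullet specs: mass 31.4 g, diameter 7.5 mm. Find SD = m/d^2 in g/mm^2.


SD = m/d^2 = 31.4/7.5^2 = 0.5582 g/mm^2

0.5582 g/mm^2


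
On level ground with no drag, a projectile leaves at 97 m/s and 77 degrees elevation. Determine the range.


R = v0^2 * sin(2*theta) / g = 97^2 * sin(2*77°) / 9.81 = 420.5 m

420.5 m


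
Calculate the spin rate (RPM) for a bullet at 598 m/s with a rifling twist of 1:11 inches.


twist_m = 11*0.0254 = 0.2794 m
spin = v/twist = 598/0.2794 = 2140.301 rev/s
RPM = spin*60 = 2140.301*60 ≈ 128418 RPM

128418 RPM


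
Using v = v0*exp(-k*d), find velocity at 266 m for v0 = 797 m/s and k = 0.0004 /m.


v = v0*exp(-k*d) = 797*exp(-0.0004*266) = 716.6 m/s

716.6 m/s


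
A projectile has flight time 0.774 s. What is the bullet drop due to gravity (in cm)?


drop = 0.5*g*t^2 = 0.5*9.81*0.774^2 = 2.93847 m ≈ 293.8 cm

293.8 cm


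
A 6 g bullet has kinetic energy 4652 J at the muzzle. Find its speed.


v = sqrt(2*E/m) = sqrt(2*4652/0.006) = 1245 m/s

1245 m/s


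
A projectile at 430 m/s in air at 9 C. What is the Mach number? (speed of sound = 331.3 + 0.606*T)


a = 331.3 + 0.606*(9) = 336.754 m/s
M = v/a = 430/336.754 = 1.277

1.277


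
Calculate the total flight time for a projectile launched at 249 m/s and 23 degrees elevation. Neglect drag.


T = 2*v0*sin(theta)/g = 2*249*sin(23°)/9.81 = 19.84 s

19.84 s


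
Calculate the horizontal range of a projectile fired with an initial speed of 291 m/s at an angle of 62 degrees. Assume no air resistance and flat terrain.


R = v0^2 * sin(2*theta) / g = 291^2 * sin(2*62°) / 9.81 = 7156 m

7156 m


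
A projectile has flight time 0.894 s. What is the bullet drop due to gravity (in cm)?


drop = 0.5*g*t^2 = 0.5*9.81*0.894^2 = 3.92025 m ≈ 392 cm

392 cm


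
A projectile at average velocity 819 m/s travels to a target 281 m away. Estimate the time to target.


t = d/v = 281/819 = 0.3431 s

0.3431 s


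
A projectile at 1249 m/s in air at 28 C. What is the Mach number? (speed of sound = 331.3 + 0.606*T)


a = 331.3 + 0.606*(28) = 348.268 m/s
M = v/a = 1249/348.268 = 3.586

3.586


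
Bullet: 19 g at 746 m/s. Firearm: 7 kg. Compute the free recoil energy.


v_r = m_p*v_p/m_gun = 0.019*746/7 = 2.02486 m/s, E_r = 0.5*m_gun*v_r^2 = 0.5*7*2.02486^2 = 14.35 J

14.35 J


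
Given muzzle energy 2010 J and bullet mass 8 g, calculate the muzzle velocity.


v = sqrt(2*E/m) = sqrt(2*2010/0.008) = 708.9 m/s

708.9 m/s


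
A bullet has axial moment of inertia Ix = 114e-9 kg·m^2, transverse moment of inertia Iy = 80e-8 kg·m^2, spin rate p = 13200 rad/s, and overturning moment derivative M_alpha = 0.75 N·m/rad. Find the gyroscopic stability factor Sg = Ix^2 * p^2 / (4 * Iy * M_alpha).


Sg = Ix^2 * p^2 / (4 * Iy * M_alpha) = (114e-9)^2 * 13200^2 / (4 * 80e-8 * 0.75) = 0.9435

0.9435


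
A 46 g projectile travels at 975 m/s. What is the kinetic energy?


E = 0.5*m*v^2 = 0.5*0.046*975^2 = 21864 J

21864 J


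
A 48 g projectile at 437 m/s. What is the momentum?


p = m*v = 0.048*437 = 20.98 kg·m/s

20.98 kg·m/s


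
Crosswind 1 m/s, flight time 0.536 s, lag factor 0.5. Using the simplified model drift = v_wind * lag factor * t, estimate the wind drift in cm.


drift = v_wind * lag * t = 1 * 0.5 * 0.536 = 0.268 m ≈ 26.8 cm

26.8 cm


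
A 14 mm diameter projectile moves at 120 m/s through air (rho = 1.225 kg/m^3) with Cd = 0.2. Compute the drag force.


A = pi*(d/2)^2 = pi*(14/2000)^2 = 1.53938e-04 m^2
Fd = 0.5*Cd*rho*A*v^2 = 0.5*0.2*1.225*1.53938e-04*120^2 = 0.2715 N

0.2715 N


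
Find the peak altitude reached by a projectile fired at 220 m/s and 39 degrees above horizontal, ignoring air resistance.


H = (v0*sin(theta))^2 / (2g) = (220*sin(39°))^2 / (2*9.81) = 977 m

977 m


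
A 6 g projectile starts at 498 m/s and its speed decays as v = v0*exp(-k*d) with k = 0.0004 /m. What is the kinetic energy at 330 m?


v = v0*exp(-k*d) = 498*exp(-0.0004*330) = 436.418 m/s
E = 0.5*m*v^2 = 0.5*0.006*436.418^2 = 571.4 J

571.4 J


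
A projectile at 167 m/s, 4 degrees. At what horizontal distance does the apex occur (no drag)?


R = v0^2*sin(2*theta)/g = 167^2*sin(2*4°)/9.81 = 395.657 m
apex_dist = R/2 = 395.657/2 = 197.8 m

197.8 m


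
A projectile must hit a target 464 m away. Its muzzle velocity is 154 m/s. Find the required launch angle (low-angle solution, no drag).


sin(2*theta) = R*g/v0^2 = 464*9.81/154^2 = 0.191931, theta = arcsin(0.191931)/2 = 5.533°

5.533 degrees


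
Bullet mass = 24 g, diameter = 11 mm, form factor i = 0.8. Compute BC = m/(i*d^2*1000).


BC = m/(i*d^2*1000) = 24/(0.8 * 11^2 * 1000) = 0.0002479

0.0002479


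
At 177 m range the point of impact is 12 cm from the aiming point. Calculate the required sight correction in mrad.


1 mrad subtends 1 cm per 10 m of range, so adj = error_cm / (dist_m / 10) = 12 / (177/10) = 0.678 mrad

0.678 mrad


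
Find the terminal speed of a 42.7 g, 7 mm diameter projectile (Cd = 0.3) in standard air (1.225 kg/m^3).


A = pi*(d/2)^2 = pi*(7/2000)^2 = 3.84845e-05 m^2
vt = sqrt(2mg/(Cd*rho*A)) = sqrt(2*0.0427*9.81/(0.3 * 1.225 * 3.84845e-05)) = 243.4 m/s

243.4 m/s


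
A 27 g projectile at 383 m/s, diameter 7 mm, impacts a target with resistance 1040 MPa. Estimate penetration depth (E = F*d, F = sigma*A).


A = pi*(d/2)^2 = pi*(7/2)^2 = 38.4845 mm^2
E = 0.5*m*v^2 = 0.5*0.027*383^2 = 1980.3 J
depth = E/(sigma*A) = 1980.3 J / (1040 MPa * 38.4845 mm^2) = 1980.3/(1040 * 38.4845) m = 0.049478 m ≈ 49.48 mm

49.48 mm


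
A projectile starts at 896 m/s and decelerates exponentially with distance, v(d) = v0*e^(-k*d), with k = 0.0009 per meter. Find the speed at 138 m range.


v = v0*exp(-k*d) = 896*exp(-0.0009*138) = 791.4 m/s

791.4 m/s


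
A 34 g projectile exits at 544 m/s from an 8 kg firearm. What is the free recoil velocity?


v_recoil = m_p * v_p / m_gun = 0.034 * 544 / 8 = 2.312 m/s

2.312 m/s


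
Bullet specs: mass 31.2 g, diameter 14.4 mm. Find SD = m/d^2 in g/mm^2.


SD = m/d^2 = 31.2/14.4^2 = 0.1505 g/mm^2

0.1505 g/mm^2


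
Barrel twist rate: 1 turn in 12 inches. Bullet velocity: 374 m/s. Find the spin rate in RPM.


twist_m = 12*0.0254 = 0.3048 m
spin = v/twist = 374/0.3048 = 1227.034 rev/s
RPM = spin*60 = 1227.034*60 ≈ 73622 RPM

73622 RPM


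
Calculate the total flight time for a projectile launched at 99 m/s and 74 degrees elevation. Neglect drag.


T = 2*v0*sin(theta)/g = 2*99*sin(74°)/9.81 = 19.4 s

19.4 s


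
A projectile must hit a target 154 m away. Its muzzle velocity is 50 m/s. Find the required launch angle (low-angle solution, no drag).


sin(2*theta) = R*g/v0^2 = 154*9.81/50^2 = 0.604296, theta = arcsin(0.604296)/2 = 18.59°

18.59 degrees


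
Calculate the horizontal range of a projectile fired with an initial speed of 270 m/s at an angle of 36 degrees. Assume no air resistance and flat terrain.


R = v0^2 * sin(2*theta) / g = 270^2 * sin(2*36°) / 9.81 = 7067 m

7067 m


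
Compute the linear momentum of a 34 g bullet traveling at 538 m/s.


p = m*v = 0.034*538 = 18.29 kg·m/s

18.29 kg·m/s


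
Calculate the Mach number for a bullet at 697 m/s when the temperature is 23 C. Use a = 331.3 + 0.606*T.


a = 331.3 + 0.606*(23) = 345.238 m/s
M = v/a = 697/345.238 = 2.019

2.019


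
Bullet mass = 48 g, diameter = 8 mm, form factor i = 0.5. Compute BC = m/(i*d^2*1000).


BC = m/(i*d^2*1000) = 48/(0.5 * 8^2 * 1000) = 0.0015

0.0015


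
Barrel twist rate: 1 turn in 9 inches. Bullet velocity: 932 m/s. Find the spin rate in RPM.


twist_m = 9*0.0254 = 0.2286 m
spin = v/twist = 932/0.2286 = 4076.99 rev/s
RPM = spin*60 = 4076.99*60 ≈ 244619 RPM

244619 RPM


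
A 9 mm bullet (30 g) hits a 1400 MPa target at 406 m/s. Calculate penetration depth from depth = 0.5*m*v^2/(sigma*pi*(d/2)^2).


A = pi*(d/2)^2 = pi*(9/2)^2 = 63.6173 mm^2
E = 0.5*m*v^2 = 0.5*0.03*406^2 = 2472.54 J
depth = E/(sigma*A) = 2472.54 J / (1400 MPa * 63.6173 mm^2) = 2472.54/(1400 * 63.6173) m = 0.0277613 m ≈ 27.76 mm

27.76 mm


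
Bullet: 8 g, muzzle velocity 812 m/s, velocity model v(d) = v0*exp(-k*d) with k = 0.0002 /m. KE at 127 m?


v = v0*exp(-k*d) = 812*exp(-0.0002*127) = 791.635 m/s
E = 0.5*m*v^2 = 0.5*0.008*791.635^2 = 2507 J

2507 J


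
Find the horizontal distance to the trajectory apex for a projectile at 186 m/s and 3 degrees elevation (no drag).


R = v0^2*sin(2*theta)/g = 186^2*sin(2*3°)/9.81 = 368.631 m
apex_dist = R/2 = 368.631/2 = 184.3 m

184.3 m


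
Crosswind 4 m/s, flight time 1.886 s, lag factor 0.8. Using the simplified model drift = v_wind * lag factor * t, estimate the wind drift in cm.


drift = v_wind * lag * t = 4 * 0.8 * 1.886 = 6.0352 m ≈ 603.5 cm

603.5 cm


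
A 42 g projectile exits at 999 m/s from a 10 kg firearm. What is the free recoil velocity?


v_recoil = m_p * v_p / m_gun = 0.042 * 999 / 10 = 4.196 m/s

4.196 m/s


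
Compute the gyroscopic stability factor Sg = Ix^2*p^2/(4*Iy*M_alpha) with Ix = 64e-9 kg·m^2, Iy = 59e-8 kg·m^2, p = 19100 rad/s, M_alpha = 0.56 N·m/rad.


Sg = Ix^2 * p^2 / (4 * Iy * M_alpha) = (64e-9)^2 * 19100^2 / (4 * 59e-8 * 0.56) = 1.131

1.131


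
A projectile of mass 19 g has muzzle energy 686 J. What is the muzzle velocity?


v = sqrt(2*E/m) = sqrt(2*686/0.019) = 268.7 m/s

268.7 m/s


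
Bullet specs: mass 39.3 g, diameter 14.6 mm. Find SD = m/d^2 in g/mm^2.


SD = m/d^2 = 39.3/14.6^2 = 0.1844 g/mm^2

0.1844 g/mm^2


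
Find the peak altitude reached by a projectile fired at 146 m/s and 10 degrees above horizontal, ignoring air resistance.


H = (v0*sin(theta))^2 / (2g) = (146*sin(10°))^2 / (2*9.81) = 32.76 m

32.76 m


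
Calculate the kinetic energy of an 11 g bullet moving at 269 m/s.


E = 0.5*m*v^2 = 0.5*0.011*269^2 = 398 J

398 J


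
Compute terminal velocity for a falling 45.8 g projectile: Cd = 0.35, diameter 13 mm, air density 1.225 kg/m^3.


A = pi*(d/2)^2 = pi*(13/2000)^2 = 1.32732e-04 m^2
vt = sqrt(2mg/(Cd*rho*A)) = sqrt(2*0.0458*9.81/(0.35 * 1.225 * 1.32732e-04)) = 125.7 m/s

125.7 m/s


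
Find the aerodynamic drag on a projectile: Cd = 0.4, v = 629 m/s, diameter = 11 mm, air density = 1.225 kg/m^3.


A = pi*(d/2)^2 = pi*(11/2000)^2 = 9.50332e-05 m^2
Fd = 0.5*Cd*rho*A*v^2 = 0.5*0.4*1.225*9.50332e-05*629^2 = 9.212 N

9.212 N


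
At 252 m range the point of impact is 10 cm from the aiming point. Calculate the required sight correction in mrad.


1 mrad subtends 1 cm per 10 m of range, so adj = error_cm / (dist_m / 10) = 10 / (252/10) = 0.3968 mrad

0.3968 mrad


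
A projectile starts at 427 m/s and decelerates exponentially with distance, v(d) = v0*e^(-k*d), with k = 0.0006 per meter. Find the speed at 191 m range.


v = v0*exp(-k*d) = 427*exp(-0.0006*191) = 380.8 m/s

380.8 m/s


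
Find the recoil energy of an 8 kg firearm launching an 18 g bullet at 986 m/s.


v_r = m_p*v_p/m_gun = 0.018*986/8 = 2.2185 m/s, E_r = 0.5*m_gun*v_r^2 = 0.5*8*2.2185^2 = 19.69 J

19.69 J


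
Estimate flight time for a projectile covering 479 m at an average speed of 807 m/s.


t = d/v = 479/807 = 0.5936 s

0.5936 s


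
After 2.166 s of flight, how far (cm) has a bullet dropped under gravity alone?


drop = 0.5*g*t^2 = 0.5*9.81*2.166^2 = 23.0121 m ≈ 2301 cm

2301 cm
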